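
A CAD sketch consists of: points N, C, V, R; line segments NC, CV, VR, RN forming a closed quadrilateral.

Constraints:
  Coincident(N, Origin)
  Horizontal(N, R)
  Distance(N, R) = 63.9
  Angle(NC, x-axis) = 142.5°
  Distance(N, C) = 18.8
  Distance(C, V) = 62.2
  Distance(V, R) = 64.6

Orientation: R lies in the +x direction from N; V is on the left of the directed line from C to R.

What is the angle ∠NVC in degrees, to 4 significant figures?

17.37°

Checks: |CV| = 62.20 ✓; |VR| = 64.60 ✓.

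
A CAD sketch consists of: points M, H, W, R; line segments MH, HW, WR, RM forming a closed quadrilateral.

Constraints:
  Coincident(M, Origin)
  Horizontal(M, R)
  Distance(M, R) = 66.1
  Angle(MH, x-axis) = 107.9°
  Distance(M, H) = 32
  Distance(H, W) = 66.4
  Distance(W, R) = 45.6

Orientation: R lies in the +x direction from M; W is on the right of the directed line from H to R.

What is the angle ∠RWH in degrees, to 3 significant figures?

91.9°

Checks: |HW| = 66.40 ✓; |WR| = 45.60 ✓.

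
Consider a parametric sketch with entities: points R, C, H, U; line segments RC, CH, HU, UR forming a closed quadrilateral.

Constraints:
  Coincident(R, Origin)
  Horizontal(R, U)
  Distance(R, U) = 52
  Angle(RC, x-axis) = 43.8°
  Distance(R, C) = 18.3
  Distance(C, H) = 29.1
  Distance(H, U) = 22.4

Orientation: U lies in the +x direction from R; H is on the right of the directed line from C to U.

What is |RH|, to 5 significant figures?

33.262

Checks: R.y = 0.00, U.y = 0.00 ✓; |CH| = 29.10 ✓; |HU| = 22.40 ✓.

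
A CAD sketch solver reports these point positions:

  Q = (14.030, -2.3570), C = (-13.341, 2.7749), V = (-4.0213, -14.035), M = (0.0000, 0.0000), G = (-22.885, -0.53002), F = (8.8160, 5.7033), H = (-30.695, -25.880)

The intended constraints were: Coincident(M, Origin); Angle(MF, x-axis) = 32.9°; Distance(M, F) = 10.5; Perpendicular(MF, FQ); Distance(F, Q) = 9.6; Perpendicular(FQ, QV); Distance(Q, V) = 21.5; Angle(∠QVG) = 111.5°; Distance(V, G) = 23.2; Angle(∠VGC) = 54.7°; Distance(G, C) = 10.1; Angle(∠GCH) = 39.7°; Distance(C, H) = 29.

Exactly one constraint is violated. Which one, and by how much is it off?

Distance(C, H) = 29 — off by 4.50.

M = (0.00, 0.00) ✓; MF at 32.90° ✓; |MF| = 10.50 ✓; ∠(MF, FQ) = 90.00° ✓; |FQ| = 9.600 ✓; ∠(FQ, QV) = 90.00° ✓; |QV| = 21.50 ✓; ∠QVG = 111.5° ✓; |VG| = 23.20 ✓; ∠VGC = 54.70° ✓; |GC| = 10.10 ✓; ∠GCH = 39.70° ✓; |CH| = 33.50 ✗.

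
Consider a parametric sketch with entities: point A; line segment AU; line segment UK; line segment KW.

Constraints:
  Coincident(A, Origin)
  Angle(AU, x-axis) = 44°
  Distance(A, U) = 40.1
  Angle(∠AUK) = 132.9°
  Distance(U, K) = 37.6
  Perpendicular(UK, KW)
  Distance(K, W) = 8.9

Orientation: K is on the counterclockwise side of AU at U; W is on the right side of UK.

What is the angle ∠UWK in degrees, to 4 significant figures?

76.68°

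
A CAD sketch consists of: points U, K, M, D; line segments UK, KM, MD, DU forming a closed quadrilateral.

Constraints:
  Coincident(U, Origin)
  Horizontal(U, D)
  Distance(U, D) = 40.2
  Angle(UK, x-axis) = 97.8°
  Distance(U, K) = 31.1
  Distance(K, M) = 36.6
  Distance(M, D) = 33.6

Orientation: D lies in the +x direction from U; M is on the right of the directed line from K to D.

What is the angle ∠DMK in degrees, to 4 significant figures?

100.6°

U is at the origin; U and D share the same y with |UD| = 40.2 and D in +x, so D = (40.2, 0). UK runs at 97.8° with |UK| = 31.1, so K = (-4.221, 30.81). M is determined by |KM| = 36.6 and |MD| = 33.6 together: it lies at the intersection of circle(K, 36.6) and circle(D, 33.6). With |KD| = 54.06, the foot of the radical line on KD is 28.98 from K and the perpendicular offset is √(36.6² − 28.98²) = 22.36. Taking the right-of-KD solution: M = (6.848, -4.074).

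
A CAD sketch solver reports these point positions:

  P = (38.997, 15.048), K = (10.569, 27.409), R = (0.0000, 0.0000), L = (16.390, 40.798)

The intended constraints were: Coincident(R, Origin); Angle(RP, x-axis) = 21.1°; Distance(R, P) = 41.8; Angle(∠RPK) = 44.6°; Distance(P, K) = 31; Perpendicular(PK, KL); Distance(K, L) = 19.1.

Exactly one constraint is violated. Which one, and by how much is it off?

Distance(K, L) = 19.1 — off by 4.50.

R = (0.00, 0.00) ✓; RP at 21.10° ✓; |RP| = 41.80 ✓; ∠RPK = 44.60° ✓; |PK| = 31.00 ✓; ∠(PK, KL) = 90.00° ✓; |KL| = 14.60 ✗.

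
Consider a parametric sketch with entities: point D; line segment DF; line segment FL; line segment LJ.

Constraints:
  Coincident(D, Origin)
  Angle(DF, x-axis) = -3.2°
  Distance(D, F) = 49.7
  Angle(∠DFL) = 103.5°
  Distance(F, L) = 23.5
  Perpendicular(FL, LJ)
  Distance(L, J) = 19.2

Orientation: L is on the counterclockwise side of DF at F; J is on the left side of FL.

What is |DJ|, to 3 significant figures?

45.6

∠DFL = 103.5°, so FL runs at -3.2° + (180° − 103.5°) = 73.3° from the x-axis; with |FL| = 23.5, L = F + 23.5·(cos 73.3°, sin 73.3°) = (56.4, 19.7). FL is perpendicular to LJ; with |LJ| = 19.2 on the left of FL, J = L + 19.2·(-0.958, 0.287) = (38.0, 25.3). Then |DJ| = |J − D| = 45.6.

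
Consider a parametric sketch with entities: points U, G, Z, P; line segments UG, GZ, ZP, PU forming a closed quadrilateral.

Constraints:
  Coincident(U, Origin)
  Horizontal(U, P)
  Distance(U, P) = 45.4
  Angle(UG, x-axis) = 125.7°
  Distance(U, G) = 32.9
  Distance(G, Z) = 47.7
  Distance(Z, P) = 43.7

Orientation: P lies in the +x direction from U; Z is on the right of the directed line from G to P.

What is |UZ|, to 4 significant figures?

15.41

U is at the origin; UP is horizontal with |UP| = 45.4 and P in +x, so P = (45.4, 0). UG runs at 125.7° with |UG| = 32.9, so G = (-19.20, 26.72). Z is determined by |GZ| = 47.7 and |ZP| = 43.7 together: it lies at the intersection of circle(G, 47.7) and circle(P, 43.7). With |GP| = 69.91, the foot of the radical line on GP is 37.57 from G and the perpendicular offset is √(47.7² − 37.57²) = 29.39. Taking the right-of-GP solution: Z = (4.283, -14.80).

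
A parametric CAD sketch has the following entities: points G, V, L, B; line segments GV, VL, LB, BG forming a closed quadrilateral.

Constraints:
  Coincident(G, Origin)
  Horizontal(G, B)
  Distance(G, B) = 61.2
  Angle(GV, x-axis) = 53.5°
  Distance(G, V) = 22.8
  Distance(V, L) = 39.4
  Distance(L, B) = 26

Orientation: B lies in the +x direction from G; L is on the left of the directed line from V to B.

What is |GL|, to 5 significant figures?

57.911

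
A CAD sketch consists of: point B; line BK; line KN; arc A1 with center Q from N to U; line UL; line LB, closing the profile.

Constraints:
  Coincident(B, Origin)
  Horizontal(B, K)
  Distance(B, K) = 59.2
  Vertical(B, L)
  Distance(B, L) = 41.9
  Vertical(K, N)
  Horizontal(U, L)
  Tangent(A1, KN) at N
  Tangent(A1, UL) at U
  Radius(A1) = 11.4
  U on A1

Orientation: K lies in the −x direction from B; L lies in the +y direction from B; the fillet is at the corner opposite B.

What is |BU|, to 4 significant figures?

63.56

B is at the origin; BK is horizontal with |BK| = 59.2 and K on the −x side, so K = (-59.20, 0.000). BL is vertical with |BL| = 41.9 and L on the +y side, so L = (0.000, 41.90). The virtual corner opposite B is at (-59.20, 41.90). The tangent condition forces QN to be normal to KN and the tangent condition forces QU to be normal to UL, with radius 11.4, so the center Q sits 11.4 in from both sides at Q = (-47.80, 30.50). That places the tangent points at N = (-59.20, 30.50) on KN and U = (-47.80, 41.90) on UL. Then |BU| = |U − B| = 63.56.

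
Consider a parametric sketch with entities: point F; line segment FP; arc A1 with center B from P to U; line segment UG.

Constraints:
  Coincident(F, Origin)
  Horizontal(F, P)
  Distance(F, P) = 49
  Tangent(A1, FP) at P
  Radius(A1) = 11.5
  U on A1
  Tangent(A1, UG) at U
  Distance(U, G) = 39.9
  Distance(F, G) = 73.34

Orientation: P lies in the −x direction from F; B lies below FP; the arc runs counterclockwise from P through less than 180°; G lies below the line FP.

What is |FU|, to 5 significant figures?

61.831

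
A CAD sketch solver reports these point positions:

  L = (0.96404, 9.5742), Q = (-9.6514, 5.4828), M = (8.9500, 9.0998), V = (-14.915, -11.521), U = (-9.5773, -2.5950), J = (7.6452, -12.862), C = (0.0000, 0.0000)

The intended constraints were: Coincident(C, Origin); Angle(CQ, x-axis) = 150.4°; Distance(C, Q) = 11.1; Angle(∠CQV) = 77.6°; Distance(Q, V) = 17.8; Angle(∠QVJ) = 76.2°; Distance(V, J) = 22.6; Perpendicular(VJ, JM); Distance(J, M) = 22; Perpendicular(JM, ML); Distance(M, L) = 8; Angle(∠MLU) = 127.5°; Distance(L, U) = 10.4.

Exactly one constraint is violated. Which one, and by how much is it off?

Distance(L, U) = 10.4 — off by 5.70.

C = (0.00, 0.00) ✓; CQ at 150.4° ✓; |CQ| = 11.10 ✓; ∠CQV = 77.60° ✓; |QV| = 17.80 ✓; ∠QVJ = 76.20° ✓; |VJ| = 22.60 ✓; ∠(VJ, JM) = 90.00° ✓; |JM| = 22.00 ✓; ∠(JM, ML) = 90.00° ✓; |ML| = 8.000 ✓; ∠MLU = 127.5° ✓; |LU| = 16.10 ✗.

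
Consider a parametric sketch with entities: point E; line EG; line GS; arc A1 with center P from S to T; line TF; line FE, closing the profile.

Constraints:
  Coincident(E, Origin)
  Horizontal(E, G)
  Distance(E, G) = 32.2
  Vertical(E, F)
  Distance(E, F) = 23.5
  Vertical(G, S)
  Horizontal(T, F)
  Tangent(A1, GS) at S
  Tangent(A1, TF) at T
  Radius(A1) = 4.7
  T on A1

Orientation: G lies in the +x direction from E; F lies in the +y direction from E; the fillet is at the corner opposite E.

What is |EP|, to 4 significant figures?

33.31

E is at the origin; E and G share the same y with |EG| = 32.2 and G on the +x side, so G = (32.20, 0.000). E and F share the same x with |EF| = 23.5 and F on the +y side, so F = (0.000, 23.50). The virtual corner opposite E is at (32.20, 23.50). Tangency of A1 to GS means the radius PS is perpendicular to GS and tangency of A1 to TF means the radius PT is perpendicular to TF, with radius 4.7, so the center P sits 4.7 in from both sides at P = (27.50, 18.80). Then |EP| = |P − E| = 33.31.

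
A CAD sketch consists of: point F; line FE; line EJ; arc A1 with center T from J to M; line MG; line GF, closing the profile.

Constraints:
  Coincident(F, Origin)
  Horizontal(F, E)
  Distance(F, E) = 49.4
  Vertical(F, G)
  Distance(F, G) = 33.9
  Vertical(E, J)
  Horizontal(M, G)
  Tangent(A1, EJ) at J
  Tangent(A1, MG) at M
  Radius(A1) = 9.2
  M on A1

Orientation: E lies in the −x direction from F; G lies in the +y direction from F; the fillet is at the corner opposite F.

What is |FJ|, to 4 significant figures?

55.23

The virtual corner opposite F is at (-49.40, 33.90). Since A1 is tangent to EJ there, TJ ⟂ EJ and A1 meets MG tangentially, so TM is at right angles to MG, with radius 9.2, so the center T sits 9.2 in from both sides at T = (-40.20, 24.70). That places the tangent points at J = (-49.40, 24.70) on EJ and M = (-40.20, 33.90) on MG. Then |FJ| = |J − F| = 55.23.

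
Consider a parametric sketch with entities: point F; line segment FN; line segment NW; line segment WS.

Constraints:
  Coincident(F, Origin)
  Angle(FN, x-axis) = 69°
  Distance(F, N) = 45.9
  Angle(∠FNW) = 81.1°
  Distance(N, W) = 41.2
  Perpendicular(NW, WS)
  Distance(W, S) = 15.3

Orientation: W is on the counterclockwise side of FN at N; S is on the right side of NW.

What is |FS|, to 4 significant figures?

69.58

∠FNW = 81.1°, so NW runs at 69.0° + (180° − 81.1°) = 167.9° from the x-axis; with |NW| = 41.2, W = N + 41.2·(cos 167.9°, sin 167.9°) = (-23.84, 51.49). NW is perpendicular to WS; with |WS| = 15.3 on the right of NW, S = W + 15.3·(0.2096, 0.9778) = (-20.63, 66.45). Then |FS| = |S − F| = 69.58.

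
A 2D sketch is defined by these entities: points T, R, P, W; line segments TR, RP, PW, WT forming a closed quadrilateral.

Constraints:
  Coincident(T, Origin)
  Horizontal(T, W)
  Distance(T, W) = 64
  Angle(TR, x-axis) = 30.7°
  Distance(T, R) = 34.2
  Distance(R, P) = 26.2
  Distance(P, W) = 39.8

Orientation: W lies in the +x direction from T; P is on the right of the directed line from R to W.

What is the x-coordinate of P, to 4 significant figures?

25.09

Checks: |RP| = 26.20 ✓; |PW| = 39.80 ✓.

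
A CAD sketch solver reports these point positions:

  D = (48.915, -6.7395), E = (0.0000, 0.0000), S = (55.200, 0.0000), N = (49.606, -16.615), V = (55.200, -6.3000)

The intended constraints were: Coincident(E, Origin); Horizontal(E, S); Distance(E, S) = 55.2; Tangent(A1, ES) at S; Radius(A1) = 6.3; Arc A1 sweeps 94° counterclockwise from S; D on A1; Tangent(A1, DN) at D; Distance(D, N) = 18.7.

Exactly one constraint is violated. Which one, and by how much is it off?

Distance(D, N) = 18.7 — off by 8.80.

E = (0.00, 0.00) ✓; E.y = 0.00, S.y = 0.00 ✓; |ES| = 55.20 ✓; ∠(VS, SE) = 90.00° ✓; |VS| = 6.300 ✓; bearing(V→D) − bearing(V→S) = 94.00° ✓; |VD| = 6.300 ✓; ∠(VD, DN) = 90.00° ✓; |DN| = 9.900 ✗.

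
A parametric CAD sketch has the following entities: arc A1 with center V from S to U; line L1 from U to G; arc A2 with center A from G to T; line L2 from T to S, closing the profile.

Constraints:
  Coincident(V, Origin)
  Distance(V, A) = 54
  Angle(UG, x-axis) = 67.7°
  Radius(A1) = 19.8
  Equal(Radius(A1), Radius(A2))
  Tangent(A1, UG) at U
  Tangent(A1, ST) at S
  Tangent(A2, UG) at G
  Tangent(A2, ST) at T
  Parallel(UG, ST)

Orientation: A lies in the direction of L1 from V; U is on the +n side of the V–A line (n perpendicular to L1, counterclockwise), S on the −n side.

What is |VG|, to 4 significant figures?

57.52

Tangency of A1 to both parallel lines with radius 19.8 puts U and S at V ± 19.8·n: U = (-18.32, 7.513), S = (18.32, -7.513). Equal radii place G and T the same way about A: G = A + 19.8·n = (2.171, 57.47), T = A − 19.8·n = (38.81, 42.45). Then |VG| = |G − V| = 57.52.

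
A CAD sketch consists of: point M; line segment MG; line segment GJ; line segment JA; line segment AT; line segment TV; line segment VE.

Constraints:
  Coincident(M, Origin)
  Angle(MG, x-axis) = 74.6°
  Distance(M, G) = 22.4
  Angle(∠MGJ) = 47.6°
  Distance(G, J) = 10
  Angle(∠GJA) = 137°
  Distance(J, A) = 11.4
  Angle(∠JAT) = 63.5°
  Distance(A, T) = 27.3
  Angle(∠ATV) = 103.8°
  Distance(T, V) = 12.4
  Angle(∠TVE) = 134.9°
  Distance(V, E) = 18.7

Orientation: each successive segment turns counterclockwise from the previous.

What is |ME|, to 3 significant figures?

38.0

M is at the origin; MG runs at 74.6° with length 22.4, so G = (5.95, 21.6). ∠MGJ = 47.6° gives GJ at -153° from the x-axis; with |GJ| = 10.0, J = (-2.96, 17.1). ∠GJA = 137.0° gives JA at -110° from the x-axis; with |JA| = 11.4, A = (-6.86, 6.34). ∠JAT = 63.5° gives AT at 6.50° from the x-axis; with |AT| = 27.3, T = (20.3, 9.43). ∠ATV = 103.8° gives TV at 82.7° from the x-axis; with |TV| = 12.4, V = (21.8, 21.7). ∠TVE = 134.9° gives VE at 128° from the x-axis; with |VE| = 18.7, E = (10.4, 36.5). Then |ME| = |E − M| = 38.0.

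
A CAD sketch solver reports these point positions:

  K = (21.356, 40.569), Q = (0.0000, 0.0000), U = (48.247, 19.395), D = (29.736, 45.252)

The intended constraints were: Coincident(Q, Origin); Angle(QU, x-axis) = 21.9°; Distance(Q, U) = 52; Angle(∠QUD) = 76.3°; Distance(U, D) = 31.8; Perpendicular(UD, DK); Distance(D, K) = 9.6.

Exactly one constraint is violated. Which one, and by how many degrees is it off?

Perpendicular(UD, DK) — off by 6.40°.

Q = (0.00, 0.00) ✓; QU at 21.90° ✓; |QU| = 52.00 ✓; ∠QUD = 76.30° ✓; |UD| = 31.80 ✓; ∠(UD, DK) = 83.60° ✗; |DK| = 9.600 ✓.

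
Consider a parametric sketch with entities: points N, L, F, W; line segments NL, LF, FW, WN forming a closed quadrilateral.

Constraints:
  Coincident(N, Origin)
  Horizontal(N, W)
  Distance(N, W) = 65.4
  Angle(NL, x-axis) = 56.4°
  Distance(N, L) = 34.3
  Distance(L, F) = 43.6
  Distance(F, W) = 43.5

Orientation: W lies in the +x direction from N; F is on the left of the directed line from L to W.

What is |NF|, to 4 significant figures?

73.97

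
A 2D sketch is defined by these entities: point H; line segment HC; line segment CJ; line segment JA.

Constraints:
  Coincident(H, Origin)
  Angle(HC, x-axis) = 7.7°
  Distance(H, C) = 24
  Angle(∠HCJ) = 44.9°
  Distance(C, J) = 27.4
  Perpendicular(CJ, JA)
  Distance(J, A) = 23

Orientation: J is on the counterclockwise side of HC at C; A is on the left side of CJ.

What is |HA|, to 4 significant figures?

12.04

∠HCJ = 44.9°, so CJ runs at 7.7° + (180° − 44.9°) = 142.8° from the x-axis; with |CJ| = 27.4, J = C + 27.4·(cos 142.8°, sin 142.8°) = (1.959, 19.78). CJ is perpendicular to JA; with |JA| = 23.0 on the left of CJ, A = J + 23.0·(-0.6046, -0.7965) = (-11.95, 1.461). Then |HA| = |A − H| = 12.04.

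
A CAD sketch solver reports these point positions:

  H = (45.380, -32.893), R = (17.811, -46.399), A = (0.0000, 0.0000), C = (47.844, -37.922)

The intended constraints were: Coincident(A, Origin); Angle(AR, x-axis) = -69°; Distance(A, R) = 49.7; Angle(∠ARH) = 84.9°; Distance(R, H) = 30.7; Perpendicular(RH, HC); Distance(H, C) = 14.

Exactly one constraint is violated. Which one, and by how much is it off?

Distance(H, C) = 14 — off by 8.40.

A = (0.00, 0.00) ✓; AR at -69.00° ✓; |AR| = 49.70 ✓; ∠ARH = 84.90° ✓; |RH| = 30.70 ✓; ∠(RH, HC) = 90.00° ✓; |HC| = 5.600 ✗.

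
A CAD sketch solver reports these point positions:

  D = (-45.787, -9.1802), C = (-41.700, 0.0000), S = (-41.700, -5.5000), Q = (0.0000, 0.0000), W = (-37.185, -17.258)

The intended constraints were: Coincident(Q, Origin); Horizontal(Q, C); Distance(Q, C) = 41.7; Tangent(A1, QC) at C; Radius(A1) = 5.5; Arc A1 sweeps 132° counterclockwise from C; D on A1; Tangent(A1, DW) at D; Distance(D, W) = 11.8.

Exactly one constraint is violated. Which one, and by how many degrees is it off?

Tangent(A1, DW) at D — off by 4.80°.

Q = (0.00, 0.00) ✓; Q.y = 0.00, C.y = 0.00 ✓; |QC| = 41.70 ✓; ∠(SC, CQ) = 90.00° ✓; |SC| = 5.500 ✓; bearing(S→D) − bearing(S→C) = 132.0° ✓; |SD| = 5.500 ✓; ∠(SD, DW) = 85.20° ✗; |DW| = 11.80 ✓.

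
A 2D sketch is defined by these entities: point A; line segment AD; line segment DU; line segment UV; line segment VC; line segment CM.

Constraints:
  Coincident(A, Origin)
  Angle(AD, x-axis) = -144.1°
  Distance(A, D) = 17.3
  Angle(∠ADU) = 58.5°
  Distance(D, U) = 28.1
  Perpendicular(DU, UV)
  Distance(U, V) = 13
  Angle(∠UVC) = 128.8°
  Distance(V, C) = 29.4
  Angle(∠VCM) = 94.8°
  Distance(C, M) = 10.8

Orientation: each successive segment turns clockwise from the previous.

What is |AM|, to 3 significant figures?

14.4

A is at the origin; AD runs at -144.1° with length 17.3, so D = (-14.0, -10.1). ∠ADU = 58.5° gives DU at 94.4° from the x-axis; with |DU| = 28.1, U = (-16.2, 17.9). DU is perpendicular to UV, so UV runs at 4.40°; with |UV| = 13.0, V = (-3.21, 18.9). ∠UVC = 128.8° gives VC at -46.8° from the x-axis; with |VC| = 29.4, C = (16.9, -2.56). ∠VCM = 94.8° gives CM at -132° from the x-axis; with |CM| = 10.8, M = (9.69, -10.6). Then |AM| = |M − A| = 14.4.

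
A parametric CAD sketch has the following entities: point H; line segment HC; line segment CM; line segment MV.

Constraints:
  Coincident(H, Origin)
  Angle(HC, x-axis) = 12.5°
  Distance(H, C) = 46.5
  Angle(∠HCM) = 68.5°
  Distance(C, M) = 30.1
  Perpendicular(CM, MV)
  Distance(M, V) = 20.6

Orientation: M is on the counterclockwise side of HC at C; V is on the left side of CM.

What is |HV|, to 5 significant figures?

26.157

∠HCM = 68.5°, so CM runs at 12.5° + (180° − 68.5°) = 124.00° from the x-axis; with |CM| = 30.1, M = C + 30.1·(cos 124.00°, sin 124.00°) = (28.566, 35.018). CM ⟂ MV; with |MV| = 20.6 on the left of CM, V = M + 20.6·(-0.82904, -0.55919) = (11.488, 23.499). Then |HV| = |V − H| = 26.157.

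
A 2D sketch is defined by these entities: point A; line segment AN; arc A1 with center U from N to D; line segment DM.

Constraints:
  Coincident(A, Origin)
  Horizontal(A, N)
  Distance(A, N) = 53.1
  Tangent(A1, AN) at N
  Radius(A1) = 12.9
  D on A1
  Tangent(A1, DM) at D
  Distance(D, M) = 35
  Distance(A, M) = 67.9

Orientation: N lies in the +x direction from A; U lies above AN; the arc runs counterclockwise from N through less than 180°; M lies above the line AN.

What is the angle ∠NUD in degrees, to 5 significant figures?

120.61°

Checks: |AN| = 53.10 ✓; |UD| = 12.90 ✓; ∠(UD, DM) = 90.00° ✓; |DM| = 35.00 ✓; |AM| = 67.90 ✓.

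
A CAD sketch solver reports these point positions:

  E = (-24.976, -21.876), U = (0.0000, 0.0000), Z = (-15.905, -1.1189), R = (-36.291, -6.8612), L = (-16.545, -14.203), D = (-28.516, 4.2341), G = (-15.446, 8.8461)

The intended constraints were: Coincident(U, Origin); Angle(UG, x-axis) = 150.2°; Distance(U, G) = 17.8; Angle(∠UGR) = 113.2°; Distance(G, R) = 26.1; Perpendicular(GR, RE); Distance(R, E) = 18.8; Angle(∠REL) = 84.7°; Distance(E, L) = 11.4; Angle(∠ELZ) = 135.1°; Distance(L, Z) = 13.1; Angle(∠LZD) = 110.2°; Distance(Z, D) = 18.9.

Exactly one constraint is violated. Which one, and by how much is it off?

Distance(Z, D) = 18.9 — off by 5.20.

U = (0.00, 0.00) ✓; UG at 150.2° ✓; |UG| = 17.80 ✓; ∠UGR = 113.2° ✓; |GR| = 26.10 ✓; ∠(GR, RE) = 90.00° ✓; |RE| = 18.80 ✓; ∠REL = 84.70° ✓; |EL| = 11.40 ✓; ∠ELZ = 135.1° ✓; |LZ| = 13.10 ✓; ∠LZD = 110.2° ✓; |ZD| = 13.70 ✗.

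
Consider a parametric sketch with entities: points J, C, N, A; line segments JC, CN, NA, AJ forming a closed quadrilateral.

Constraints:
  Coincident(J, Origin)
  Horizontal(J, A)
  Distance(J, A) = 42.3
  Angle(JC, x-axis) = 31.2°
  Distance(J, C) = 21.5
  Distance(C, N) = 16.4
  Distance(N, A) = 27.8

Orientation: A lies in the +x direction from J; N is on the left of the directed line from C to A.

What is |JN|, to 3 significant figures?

37.3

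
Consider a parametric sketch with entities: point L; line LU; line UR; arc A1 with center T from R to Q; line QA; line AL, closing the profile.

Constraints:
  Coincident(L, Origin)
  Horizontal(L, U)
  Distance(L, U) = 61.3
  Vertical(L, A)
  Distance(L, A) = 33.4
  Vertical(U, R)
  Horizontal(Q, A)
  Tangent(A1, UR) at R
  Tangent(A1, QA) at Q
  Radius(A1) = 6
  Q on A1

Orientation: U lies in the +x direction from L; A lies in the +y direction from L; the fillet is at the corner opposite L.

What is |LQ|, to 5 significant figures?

64.604

L is at the origin; LU is horizontal with |LU| = 61.3 and U on the +x side, so U = (61.300, 0.0000). L and A share the same x with |LA| = 33.4 and A on the +y side, so A = (0.0000, 33.400). The virtual corner opposite L is at (61.300, 33.400). A1 meets UR tangentially, so TR is at right angles to UR and the tangent condition forces TQ to be normal to QA, with radius 6.0, so the center T sits 6.0 in from both sides at T = (55.300, 27.400). That places the tangent points at R = (61.300, 27.400) on UR and Q = (55.300, 33.400) on QA. Then |LQ| = |Q − L| = 64.604.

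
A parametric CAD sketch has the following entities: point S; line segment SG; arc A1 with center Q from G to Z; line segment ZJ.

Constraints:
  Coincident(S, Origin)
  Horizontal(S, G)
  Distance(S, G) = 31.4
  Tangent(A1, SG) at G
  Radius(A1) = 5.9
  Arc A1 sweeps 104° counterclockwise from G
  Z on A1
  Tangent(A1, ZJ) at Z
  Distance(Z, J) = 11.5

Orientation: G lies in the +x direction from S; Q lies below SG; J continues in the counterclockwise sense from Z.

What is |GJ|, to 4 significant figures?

18.72

On A1, G sits at bearing 90° from Q; a 104° counterclockwise sweep puts Z at bearing 194°, so Z = Q + 5.9·(cos 194°, sin 194°) = (25.68, -7.327). A1 meets ZJ tangentially, so QZ is at right angles to ZJ, so ZJ runs along (−sin 194°, cos 194°); with |ZJ| = 11.5, J = (28.46, -18.49). Then |GJ| = |J − G| = 18.72.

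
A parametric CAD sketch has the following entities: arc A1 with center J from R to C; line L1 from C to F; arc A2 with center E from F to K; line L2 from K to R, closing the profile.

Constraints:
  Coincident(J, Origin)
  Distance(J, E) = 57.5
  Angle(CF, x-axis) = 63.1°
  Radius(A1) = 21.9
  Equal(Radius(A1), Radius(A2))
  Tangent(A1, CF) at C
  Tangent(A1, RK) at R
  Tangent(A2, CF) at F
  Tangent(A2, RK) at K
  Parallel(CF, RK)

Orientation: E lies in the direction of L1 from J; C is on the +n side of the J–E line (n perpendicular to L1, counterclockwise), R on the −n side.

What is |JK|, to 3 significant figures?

61.5

Tangency of A1 to both parallel lines with radius 21.9 puts C and R at J ± 21.9·n: C = (-19.5, 9.91), R = (19.5, -9.91). Equal radii place F and K the same way about E: F = E + 21.9·n = (6.48, 61.2), K = E − 21.9·n = (45.5, 41.4). Then |JK| = |K − J| = 61.5.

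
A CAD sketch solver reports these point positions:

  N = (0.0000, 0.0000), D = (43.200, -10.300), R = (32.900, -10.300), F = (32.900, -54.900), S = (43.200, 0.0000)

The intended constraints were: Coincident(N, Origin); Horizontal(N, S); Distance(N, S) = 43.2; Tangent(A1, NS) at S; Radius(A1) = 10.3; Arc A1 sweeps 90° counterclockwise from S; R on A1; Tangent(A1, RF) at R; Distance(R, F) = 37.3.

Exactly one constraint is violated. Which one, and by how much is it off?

Distance(R, F) = 37.3 — off by 7.30.

N = (0.00, 0.00) ✓; N.y = 0.00, S.y = 0.00 ✓; |NS| = 43.20 ✓; ∠(DS, SN) = 90.00° ✓; |DS| = 10.30 ✓; bearing(D→R) − bearing(D→S) = 90.00° ✓; |DR| = 10.30 ✓; ∠(DR, RF) = 90.00° ✓; |RF| = 44.60 ✗.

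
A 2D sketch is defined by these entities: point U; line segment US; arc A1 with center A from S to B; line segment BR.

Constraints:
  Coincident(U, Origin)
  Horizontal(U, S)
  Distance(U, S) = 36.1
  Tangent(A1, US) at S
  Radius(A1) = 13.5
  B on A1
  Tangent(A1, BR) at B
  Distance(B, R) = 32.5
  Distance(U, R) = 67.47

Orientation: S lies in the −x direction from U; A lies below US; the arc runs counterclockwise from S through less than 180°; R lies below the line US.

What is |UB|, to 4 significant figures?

51.45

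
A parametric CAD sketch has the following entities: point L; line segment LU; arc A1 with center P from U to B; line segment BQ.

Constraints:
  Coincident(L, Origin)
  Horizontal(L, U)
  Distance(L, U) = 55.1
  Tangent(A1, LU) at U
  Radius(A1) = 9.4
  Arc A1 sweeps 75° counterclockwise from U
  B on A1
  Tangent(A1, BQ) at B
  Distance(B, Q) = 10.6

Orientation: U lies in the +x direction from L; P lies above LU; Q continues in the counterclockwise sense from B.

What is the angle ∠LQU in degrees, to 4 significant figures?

41.09°

L is at the origin; L and U share the same y with |LU| = 55.1 and U on the +x side, so U = (55.10, 0.000). A1 meets LU tangentially, so PU is at right angles to LU, so P = U + (0, 9.4) = (55.10, 9.400). On A1, U sits at bearing -90° from P; a 75° counterclockwise sweep puts B at bearing -15°, so B = P + 9.4·(cos -15°, sin -15°) = (64.18, 6.967). A1 meets BQ tangentially, so PB is at right angles to BQ, so BQ runs along (−sin -15°, cos -15°); with |BQ| = 10.6, Q = (66.92, 17.21). Then cos ∠LQU = QL·QU / (|QL||QU|), giving 41.09°.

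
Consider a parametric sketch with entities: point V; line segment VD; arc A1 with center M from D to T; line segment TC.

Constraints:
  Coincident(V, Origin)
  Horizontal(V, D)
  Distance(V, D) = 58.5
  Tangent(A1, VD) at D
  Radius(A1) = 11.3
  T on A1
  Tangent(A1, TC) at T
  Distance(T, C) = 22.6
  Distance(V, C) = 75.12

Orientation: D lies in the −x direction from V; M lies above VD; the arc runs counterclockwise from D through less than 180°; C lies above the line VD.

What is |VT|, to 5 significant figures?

53.982

Checks: V = (0.00, 0.00) ✓; ∠(MD, DV) = 90.00° ✓; |MT| = 11.30 ✓; ∠(MT, TC) = 90.00° ✓; |TC| = 22.60 ✓; |VC| = 75.12 ✓.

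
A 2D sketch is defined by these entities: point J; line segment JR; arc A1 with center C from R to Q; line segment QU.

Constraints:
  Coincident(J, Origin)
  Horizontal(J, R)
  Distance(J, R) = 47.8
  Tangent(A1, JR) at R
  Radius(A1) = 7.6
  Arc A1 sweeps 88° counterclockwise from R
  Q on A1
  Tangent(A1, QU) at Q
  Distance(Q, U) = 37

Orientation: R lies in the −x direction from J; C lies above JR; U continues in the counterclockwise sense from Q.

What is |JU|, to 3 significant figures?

59.0

J is at the origin; JR is horizontal with |JR| = 47.8 and R on the −x side, so R = (-47.8, 0.00). The tangent condition forces CR to be normal to JR, so C = R + (0, 7.6) = (-47.8, 7.60). On A1, R sits at bearing -90° from C; an 88° counterclockwise sweep puts Q at bearing -2°, so Q = C + 7.6·(cos -2°, sin -2°) = (-40.2, 7.33). Since A1 is tangent to QU there, CQ ⟂ QU, so QU runs along (−sin -2°, cos -2°); with |QU| = 37.0, U = (-38.9, 44.3). Then |JU| = |U − J| = 59.0.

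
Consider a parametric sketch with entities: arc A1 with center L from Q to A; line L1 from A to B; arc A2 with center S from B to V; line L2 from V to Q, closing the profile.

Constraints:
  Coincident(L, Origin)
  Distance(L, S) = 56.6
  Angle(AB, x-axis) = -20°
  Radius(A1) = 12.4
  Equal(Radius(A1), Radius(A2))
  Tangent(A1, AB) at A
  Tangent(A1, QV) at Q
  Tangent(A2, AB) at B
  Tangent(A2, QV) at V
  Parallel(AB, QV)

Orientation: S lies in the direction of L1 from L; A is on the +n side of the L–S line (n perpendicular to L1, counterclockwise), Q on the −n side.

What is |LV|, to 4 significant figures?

57.94

The slot axis is L1's direction at -20.0°, so u = (cos -20.0°, sin -20.0°) = (0.9397, -0.3420) and n = (−sin -20.0°, cos -20.0°) = (0.3420, 0.9397). L is at the origin and S lies 56.6 along u from L, so S = 56.6·u = (53.19, -19.36). Tangency of A1 to both parallel lines with radius 12.4 puts A and Q at L ± 12.4·n: A = (4.241, 11.65), Q = (-4.241, -11.65). Equal radii place B and V the same way about S: B = S + 12.4·n = (57.43, -7.706), V = S − 12.4·n = (48.95, -31.01). Then |LV| = |V − L| = 57.94.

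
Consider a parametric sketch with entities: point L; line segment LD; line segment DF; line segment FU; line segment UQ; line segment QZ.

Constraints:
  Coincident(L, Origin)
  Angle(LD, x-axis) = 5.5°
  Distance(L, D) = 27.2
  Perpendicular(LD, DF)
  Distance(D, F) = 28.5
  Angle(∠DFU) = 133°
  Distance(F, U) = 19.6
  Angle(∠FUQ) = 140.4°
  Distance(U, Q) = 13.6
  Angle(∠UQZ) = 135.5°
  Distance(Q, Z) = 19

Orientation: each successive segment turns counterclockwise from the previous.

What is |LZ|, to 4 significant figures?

33.72

∠FUQ = 140.4° gives UQ at -177.9° from the x-axis; with |UQ| = 13.6, Q = (-4.797, 42.41). ∠UQZ = 135.5° gives QZ at -133.4° from the x-axis; with |QZ| = 19.0, Z = (-17.85, 28.60). Then |LZ| = |Z − L| = 33.72.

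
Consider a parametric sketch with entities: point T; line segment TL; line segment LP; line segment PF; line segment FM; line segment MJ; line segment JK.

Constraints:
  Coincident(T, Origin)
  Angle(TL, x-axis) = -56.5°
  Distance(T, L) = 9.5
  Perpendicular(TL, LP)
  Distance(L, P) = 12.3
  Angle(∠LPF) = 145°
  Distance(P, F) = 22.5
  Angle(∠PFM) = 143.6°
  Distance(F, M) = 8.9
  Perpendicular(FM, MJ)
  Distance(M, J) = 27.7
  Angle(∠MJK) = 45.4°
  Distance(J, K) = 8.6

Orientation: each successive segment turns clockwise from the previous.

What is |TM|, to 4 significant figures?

35.60

T is at the origin; TL runs at -56.5° with length 9.5, so L = (5.243, -7.922). TL ⟂ LP, so LP runs at -146.5°; with |LP| = 12.3, P = (-5.013, -14.71). ∠LPF = 145.0° gives PF at 178.5° from the x-axis; with |PF| = 22.5, F = (-27.51, -14.12). ∠PFM = 143.6° gives FM at 142.1° from the x-axis; with |FM| = 8.9, M = (-34.53, -8.655). Then |TM| = |M − T| = 35.60.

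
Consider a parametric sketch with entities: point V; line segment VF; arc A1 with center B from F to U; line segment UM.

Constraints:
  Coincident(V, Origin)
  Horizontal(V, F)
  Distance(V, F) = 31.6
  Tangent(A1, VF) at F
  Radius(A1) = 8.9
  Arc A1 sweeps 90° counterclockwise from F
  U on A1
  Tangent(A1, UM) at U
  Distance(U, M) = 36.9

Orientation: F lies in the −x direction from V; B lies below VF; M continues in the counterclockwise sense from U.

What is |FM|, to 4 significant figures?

46.66

V is at the origin; VF is horizontal with |VF| = 31.6 and F on the −x side, so F = (-31.60, 0.000). Tangency of A1 to VF means the radius BF is perpendicular to VF, so B = F + (0, -8.9) = (-31.60, -8.900). On A1, F sits at bearing 90° from B; a 90° counterclockwise sweep puts U at bearing 180°, so U = B + 8.9·(cos 180°, sin 180°) = (-40.50, -8.900). The tangent condition forces BU to be normal to UM, so UM runs along (−sin 180°, cos 180°); with |UM| = 36.9, M = (-40.50, -45.80). Then |FM| = |M − F| = 46.66.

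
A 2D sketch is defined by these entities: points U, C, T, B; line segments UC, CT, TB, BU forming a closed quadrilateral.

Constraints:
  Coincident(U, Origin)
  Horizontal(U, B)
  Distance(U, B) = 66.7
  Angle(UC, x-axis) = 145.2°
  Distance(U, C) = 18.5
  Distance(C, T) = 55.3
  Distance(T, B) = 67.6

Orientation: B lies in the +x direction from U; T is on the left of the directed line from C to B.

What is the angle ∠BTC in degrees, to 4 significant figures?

83.78°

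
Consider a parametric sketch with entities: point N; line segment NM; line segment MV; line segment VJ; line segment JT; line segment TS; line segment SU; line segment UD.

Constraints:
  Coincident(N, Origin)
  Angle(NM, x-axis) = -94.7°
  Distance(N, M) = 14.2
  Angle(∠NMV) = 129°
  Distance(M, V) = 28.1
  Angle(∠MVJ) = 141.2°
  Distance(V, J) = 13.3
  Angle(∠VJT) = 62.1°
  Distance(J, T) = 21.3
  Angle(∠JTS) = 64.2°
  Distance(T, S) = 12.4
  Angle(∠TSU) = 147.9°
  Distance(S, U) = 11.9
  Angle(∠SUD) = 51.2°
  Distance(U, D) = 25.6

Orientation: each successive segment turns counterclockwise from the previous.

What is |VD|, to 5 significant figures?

19.861

N is at the origin; NM runs at -94.7° with length 14.2, so M = (-1.1635, -14.152). ∠NMV = 129.0° gives MV at -43.700° from the x-axis; with |MV| = 28.1, V = (19.152, -33.566). ∠MVJ = 141.2° gives VJ at -4.9000° from the x-axis; with |VJ| = 13.3, J = (32.403, -34.702). ∠VJT = 62.1° gives JT at 113.00° from the x-axis; with |JT| = 21.3, T = (24.081, -15.095). ∠JTS = 64.2° gives TS at -131.20° from the x-axis; with |TS| = 12.4, S = (15.913, -24.425). ∠TSU = 147.9° gives SU at -99.100° from the x-axis; with |SU| = 11.9, U = (14.031, -36.176). ∠SUD = 51.2° gives UD at 29.700° from the x-axis; with |UD| = 25.6, D = (36.268, -23.492). Then |VD| = |D − V| = 19.861.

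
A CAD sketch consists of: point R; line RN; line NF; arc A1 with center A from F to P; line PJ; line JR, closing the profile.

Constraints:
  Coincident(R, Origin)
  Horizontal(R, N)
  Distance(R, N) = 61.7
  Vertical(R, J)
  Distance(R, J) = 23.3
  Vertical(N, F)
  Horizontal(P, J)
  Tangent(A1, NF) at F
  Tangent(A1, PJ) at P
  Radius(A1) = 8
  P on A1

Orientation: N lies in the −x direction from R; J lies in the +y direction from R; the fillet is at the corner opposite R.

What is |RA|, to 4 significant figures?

55.84

R is at the origin; RN is horizontal with |RN| = 61.7 and N on the −x side, so N = (-61.70, 0.000). R and J share the same x with |RJ| = 23.3 and J on the +y side, so J = (0.000, 23.30). The virtual corner opposite R is at (-61.70, 23.30). A1 meets NF tangentially, so AF is at right angles to NF and A1 meets PJ tangentially, so AP is at right angles to PJ, with radius 8.0, so the center A sits 8.0 in from both sides at A = (-53.70, 15.30). Then |RA| = |A − R| = 55.84.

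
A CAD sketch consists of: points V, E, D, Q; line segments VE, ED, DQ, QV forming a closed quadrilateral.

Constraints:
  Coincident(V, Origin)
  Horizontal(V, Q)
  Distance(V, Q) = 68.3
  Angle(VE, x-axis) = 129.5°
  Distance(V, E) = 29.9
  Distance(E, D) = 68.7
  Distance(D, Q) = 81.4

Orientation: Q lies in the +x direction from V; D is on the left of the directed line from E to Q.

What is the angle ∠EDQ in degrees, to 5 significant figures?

73.434°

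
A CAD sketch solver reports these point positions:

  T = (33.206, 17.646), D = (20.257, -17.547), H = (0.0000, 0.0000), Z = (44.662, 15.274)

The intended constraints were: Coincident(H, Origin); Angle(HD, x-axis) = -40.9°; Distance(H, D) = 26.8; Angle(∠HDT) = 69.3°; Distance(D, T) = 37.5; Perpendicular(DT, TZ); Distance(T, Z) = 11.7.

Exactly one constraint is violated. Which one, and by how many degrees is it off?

Perpendicular(DT, TZ) — off by 8.50°.

H = (0.00, 0.00) ✓; HD at -40.90° ✓; |HD| = 26.80 ✓; ∠HDT = 69.30° ✓; |DT| = 37.50 ✓; ∠(DT, TZ) = 81.50° ✗; |TZ| = 11.70 ✓.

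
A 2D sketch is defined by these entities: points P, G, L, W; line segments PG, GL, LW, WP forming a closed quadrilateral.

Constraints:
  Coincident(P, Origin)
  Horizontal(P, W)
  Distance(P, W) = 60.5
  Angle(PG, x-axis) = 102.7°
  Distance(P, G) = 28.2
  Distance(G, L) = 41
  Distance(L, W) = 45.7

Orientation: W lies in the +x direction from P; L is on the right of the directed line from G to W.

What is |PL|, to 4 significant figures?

17.06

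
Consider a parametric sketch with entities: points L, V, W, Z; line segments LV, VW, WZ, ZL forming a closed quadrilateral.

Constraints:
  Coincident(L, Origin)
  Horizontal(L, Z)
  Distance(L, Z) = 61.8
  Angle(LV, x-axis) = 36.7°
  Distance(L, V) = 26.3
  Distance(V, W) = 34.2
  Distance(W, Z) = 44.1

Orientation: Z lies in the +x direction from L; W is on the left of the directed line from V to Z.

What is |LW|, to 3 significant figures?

60.3

Checks: |VW| = 34.20 ✓; |WZ| = 44.10 ✓.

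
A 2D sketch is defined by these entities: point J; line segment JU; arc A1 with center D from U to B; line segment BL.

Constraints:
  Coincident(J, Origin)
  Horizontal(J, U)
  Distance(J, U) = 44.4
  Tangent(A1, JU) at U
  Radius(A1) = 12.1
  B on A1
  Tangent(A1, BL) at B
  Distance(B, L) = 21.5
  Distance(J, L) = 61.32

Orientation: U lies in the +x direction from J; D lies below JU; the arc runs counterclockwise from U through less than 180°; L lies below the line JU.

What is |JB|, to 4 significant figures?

40.60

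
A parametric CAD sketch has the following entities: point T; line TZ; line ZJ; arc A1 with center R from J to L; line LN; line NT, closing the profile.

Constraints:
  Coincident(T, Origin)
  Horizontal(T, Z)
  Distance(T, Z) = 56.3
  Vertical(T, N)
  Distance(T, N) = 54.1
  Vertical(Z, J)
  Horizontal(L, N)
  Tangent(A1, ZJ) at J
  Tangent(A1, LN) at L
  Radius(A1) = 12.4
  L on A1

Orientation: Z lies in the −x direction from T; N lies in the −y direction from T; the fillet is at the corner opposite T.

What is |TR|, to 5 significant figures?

60.548

T is at the origin; T and Z share the same y with |TZ| = 56.3 and Z on the −x side, so Z = (-56.300, 0.0000). T and N share the same x with |TN| = 54.1 and N on the −y side, so N = (0.0000, -54.100). The virtual corner opposite T is at (-56.300, -54.100). A1 meets ZJ tangentially, so RJ is at right angles to ZJ and A1 meets LN tangentially, so RL is at right angles to LN, with radius 12.4, so the center R sits 12.4 in from both sides at R = (-43.900, -41.700). Then |TR| = |R − T| = 60.548.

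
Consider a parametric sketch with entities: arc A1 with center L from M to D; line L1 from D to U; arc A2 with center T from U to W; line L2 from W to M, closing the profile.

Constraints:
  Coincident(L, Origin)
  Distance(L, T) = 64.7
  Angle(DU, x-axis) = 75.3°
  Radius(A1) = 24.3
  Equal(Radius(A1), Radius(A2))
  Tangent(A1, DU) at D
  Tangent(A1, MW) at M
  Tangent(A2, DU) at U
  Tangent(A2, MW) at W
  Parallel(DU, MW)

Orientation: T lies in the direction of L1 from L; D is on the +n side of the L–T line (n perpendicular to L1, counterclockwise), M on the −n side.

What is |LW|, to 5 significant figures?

69.113

The slot axis is L1's direction at 75.3°, so u = (cos 75.3°, sin 75.3°) = (0.25376, 0.96727) and n = (−sin 75.3°, cos 75.3°) = (-0.96727, 0.25376). L is at the origin and T lies 64.7 along u from L, so T = 64.7·u = (16.418, 62.582). Tangency of A1 to both parallel lines with radius 24.3 puts D and M at L ± 24.3·n: D = (-23.505, 6.1663), M = (23.505, -6.1663). Equal radii place U and W the same way about T: U = T + 24.3·n = (-7.0865, 68.749), W = T − 24.3·n = (39.923, 56.416). Then |LW| = |W − L| = 69.113.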